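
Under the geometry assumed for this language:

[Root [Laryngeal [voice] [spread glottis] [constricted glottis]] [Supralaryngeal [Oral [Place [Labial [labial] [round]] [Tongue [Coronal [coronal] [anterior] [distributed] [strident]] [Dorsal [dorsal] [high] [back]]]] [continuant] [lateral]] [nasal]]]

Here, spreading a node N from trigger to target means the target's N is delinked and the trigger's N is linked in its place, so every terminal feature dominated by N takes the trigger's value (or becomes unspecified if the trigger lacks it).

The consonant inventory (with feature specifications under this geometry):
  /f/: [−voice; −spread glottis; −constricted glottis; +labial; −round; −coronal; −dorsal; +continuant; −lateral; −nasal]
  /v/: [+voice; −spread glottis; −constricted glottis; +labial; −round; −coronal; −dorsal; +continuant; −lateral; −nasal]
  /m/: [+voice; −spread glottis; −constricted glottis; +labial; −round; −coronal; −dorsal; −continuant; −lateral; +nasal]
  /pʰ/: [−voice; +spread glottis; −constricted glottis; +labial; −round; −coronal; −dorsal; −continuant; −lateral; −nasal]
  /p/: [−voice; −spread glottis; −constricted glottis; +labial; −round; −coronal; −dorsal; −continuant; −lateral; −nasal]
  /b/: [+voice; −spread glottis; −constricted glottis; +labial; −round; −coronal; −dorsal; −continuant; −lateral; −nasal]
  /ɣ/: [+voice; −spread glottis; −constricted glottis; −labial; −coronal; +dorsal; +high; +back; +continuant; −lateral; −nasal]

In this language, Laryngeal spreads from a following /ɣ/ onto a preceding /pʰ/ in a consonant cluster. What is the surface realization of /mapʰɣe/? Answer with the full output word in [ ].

[mabɣe]

Terminals under Laryngeal in this geometry: [voice], [spread glottis], [constricted glottis].
The target acquires /ɣ/'s values for everything under Laryngeal — [+voice], [−spread glottis], [−constricted glottis] — while keeping its own [labial], [round], [coronal], ….
Among the inventory, only /b/ has exactly this specification, giving the surface form [mabɣe].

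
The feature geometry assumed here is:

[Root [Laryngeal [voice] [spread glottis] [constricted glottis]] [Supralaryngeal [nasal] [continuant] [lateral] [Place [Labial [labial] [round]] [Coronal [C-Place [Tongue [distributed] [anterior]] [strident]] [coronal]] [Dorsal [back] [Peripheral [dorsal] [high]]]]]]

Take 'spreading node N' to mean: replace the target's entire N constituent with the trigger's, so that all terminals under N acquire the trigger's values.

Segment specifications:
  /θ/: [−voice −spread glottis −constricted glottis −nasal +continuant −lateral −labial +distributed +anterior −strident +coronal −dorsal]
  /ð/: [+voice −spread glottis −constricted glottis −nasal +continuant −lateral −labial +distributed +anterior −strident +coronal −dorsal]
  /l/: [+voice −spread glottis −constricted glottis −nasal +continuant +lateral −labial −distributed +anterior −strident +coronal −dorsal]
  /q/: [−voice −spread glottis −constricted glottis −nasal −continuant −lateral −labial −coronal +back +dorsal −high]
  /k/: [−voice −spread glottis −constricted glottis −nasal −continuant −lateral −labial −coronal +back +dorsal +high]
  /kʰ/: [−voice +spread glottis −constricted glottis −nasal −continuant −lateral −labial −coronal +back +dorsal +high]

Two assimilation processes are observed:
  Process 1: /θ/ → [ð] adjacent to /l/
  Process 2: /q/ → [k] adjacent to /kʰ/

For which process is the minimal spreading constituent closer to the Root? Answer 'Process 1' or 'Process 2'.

Process 1 alters [voice]; the lowest dominating node is [voice] (depth 2 from Root).
Process 2: the feature that changes is [high]; the minimal node is [high] (depth 5).
[voice] (depth 2) sits above [high] (depth 5), making Process 1 the one with the higher spreading node.

Process 1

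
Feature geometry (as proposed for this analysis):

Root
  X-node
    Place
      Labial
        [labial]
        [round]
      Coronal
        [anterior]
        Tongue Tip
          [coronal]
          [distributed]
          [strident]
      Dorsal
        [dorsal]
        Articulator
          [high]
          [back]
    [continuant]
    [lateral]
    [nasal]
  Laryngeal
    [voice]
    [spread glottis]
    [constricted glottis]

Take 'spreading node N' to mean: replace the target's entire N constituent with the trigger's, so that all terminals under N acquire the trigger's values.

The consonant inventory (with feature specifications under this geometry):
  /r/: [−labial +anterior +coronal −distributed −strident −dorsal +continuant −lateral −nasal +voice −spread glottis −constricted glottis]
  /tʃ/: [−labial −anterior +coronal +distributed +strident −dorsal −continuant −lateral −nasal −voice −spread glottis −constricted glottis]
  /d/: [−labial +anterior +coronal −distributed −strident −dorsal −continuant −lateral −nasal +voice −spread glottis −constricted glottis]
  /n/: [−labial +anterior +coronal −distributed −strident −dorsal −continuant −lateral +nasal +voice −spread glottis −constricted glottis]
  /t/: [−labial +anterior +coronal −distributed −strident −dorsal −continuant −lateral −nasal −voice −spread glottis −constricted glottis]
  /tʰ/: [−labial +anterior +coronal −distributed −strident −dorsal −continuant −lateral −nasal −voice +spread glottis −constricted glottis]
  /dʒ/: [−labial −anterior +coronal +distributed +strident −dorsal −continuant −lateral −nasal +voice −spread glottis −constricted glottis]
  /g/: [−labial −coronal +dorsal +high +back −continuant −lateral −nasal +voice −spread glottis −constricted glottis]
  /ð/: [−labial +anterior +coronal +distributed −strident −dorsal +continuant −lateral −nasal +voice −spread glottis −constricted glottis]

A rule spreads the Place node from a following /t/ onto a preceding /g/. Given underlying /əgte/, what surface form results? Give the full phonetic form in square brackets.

Terminals under Place in this geometry: [labial], [round], [anterior], [coronal], [distributed], [strident], [dorsal], [high], [back].
Spreading Place from /t/ onto /g/ replaces those values with /t/'s: [−labial], [+anterior], [+coronal], [−distributed], [−strident], [−dorsal]. Features outside Place ([continuant], [lateral], [nasal], …) stay as in /g/.
Among the inventory, only /d/ has exactly this specification, giving the surface form [ədte].

[ədte]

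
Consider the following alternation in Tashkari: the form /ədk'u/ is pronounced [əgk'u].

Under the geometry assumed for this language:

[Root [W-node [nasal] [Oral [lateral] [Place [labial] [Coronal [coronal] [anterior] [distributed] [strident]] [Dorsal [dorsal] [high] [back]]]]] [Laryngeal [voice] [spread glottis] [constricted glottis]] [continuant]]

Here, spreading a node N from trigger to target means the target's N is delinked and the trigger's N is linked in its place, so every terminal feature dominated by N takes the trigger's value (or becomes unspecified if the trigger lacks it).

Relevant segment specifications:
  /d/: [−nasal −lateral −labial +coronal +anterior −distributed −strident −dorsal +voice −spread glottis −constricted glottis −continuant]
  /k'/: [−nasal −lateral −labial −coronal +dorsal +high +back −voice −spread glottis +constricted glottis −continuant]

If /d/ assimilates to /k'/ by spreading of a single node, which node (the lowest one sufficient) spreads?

The alternation /d/ → [g] changes [coronal], [anterior], [distributed], [strident], [dorsal], [high], [back] and nothing else.
These terminals are all dominated by Place, and no proper subconstituent of Place covers them all; Place is their lowest common ancestor.
Delinking /d/'s Place and associating /k'/'s Place gives precisely the feature bundle of [g].
Features on which the two segments disagree outside Place, such as [constricted glottis], [voice], are unchanged — nothing dominating them spread, and Place is the minimal sufficient constituent.

Place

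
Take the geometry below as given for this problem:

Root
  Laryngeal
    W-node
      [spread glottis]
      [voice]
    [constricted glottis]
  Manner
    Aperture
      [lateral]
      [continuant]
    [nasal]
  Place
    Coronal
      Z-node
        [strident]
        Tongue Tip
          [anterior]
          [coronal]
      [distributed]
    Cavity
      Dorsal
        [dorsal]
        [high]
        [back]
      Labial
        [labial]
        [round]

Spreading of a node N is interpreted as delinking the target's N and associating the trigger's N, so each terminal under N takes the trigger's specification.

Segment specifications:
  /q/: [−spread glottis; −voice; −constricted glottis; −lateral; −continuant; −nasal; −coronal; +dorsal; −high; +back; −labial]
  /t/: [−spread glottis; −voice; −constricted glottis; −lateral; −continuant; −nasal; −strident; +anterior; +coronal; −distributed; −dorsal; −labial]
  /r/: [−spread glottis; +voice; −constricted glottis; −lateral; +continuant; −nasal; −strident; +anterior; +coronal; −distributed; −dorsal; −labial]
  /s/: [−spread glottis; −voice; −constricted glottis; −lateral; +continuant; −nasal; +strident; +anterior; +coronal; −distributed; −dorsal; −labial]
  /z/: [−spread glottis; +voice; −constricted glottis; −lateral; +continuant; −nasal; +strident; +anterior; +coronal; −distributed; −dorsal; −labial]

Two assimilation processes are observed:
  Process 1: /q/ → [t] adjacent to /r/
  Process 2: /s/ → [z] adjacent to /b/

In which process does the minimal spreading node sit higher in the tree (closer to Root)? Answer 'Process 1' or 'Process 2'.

Process 1: the features that change are [coronal], [anterior], [distributed], [strident], [dorsal], [high], [back]; the minimal node is Place (depth 1).
In Process 2, [voice] changes, so the minimal spreading node is [voice] at depth 3.
Place (depth 1) sits above [voice] (depth 3), making Process 1 the one with the higher spreading node.

Process 1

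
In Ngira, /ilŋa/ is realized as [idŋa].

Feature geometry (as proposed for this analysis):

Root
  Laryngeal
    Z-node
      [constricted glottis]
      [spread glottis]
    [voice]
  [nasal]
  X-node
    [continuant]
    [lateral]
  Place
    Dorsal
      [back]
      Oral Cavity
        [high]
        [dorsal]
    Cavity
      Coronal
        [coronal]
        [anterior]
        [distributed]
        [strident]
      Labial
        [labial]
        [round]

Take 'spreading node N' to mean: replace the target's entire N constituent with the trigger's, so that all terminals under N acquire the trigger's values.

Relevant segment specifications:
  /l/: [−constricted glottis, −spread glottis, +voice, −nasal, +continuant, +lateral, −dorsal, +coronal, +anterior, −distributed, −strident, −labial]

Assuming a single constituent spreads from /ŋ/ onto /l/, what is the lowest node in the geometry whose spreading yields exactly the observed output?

X-node

Feature comparison: [continuant], [lateral] differ between /l/ and [d]; the remaining terminals match.
In this geometry the lowest node dominating all of them is X-node: every daughter of X-node dominates only a proper subset, so no lower node suffices.
Delinking /l/'s X-node and associating /ŋ/'s X-node gives precisely the feature bundle of [d].
Since [coronal], [nasal] are preserved even though /ŋ/ disagrees there, no node above X-node spread.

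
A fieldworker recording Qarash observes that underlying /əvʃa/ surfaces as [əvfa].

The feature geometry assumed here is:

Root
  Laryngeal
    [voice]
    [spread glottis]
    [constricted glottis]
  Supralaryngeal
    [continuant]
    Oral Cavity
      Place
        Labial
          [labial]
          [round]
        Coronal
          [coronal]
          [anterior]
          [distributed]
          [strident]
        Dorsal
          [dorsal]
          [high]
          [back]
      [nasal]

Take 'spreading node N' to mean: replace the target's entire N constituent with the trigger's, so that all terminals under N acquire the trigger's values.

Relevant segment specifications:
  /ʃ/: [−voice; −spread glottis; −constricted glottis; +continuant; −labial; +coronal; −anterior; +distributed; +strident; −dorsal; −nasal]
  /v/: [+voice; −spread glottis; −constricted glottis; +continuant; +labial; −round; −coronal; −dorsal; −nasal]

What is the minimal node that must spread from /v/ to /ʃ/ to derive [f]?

Feature comparison: [labial], [round], [coronal], [anterior], [distributed], [strident] differ between /ʃ/ and [f]; the remaining terminals match.
The smallest constituent containing every changed terminal is Place — each of its daughters lacks at least one of the affected features.
Spreading Place from /v/ overwrites each of those terminals with /v/'s values, yielding exactly [f].
[voice] stays as in /ʃ/ although /v/ differs there, so no node dominating it spread; among the remaining candidates Place is the lowest that derives the output.

Place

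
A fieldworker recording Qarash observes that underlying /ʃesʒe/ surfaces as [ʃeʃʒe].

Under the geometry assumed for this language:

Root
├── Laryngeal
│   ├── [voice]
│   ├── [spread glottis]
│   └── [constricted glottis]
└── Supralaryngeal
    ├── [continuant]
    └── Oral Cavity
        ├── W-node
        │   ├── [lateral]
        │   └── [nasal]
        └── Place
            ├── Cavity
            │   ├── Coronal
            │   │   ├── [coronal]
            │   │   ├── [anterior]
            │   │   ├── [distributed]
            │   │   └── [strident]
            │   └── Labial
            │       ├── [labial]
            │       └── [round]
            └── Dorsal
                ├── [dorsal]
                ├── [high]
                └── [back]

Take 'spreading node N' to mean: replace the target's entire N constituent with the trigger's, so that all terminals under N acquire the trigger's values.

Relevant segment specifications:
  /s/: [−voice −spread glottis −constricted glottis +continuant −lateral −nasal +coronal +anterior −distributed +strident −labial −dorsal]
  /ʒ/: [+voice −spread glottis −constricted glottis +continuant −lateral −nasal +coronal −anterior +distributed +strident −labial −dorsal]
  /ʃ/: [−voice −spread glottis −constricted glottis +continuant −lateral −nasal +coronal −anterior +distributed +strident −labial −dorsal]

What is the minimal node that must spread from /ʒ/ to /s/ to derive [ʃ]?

Feature comparison: [anterior], [distributed] differ between /s/ and [ʃ]; the remaining terminals match.
Tracing each changed feature up the tree, the paths first meet at Coronal; any lower node misses at least one of them.
Spreading Coronal from /ʒ/ overwrites each of those terminals with /ʒ/'s values, yielding exactly [ʃ].
[voice], a feature on which the two segments disagree outside Coronal, is unchanged — nothing dominating it spread, and Coronal is the minimal sufficient constituent.

Coronal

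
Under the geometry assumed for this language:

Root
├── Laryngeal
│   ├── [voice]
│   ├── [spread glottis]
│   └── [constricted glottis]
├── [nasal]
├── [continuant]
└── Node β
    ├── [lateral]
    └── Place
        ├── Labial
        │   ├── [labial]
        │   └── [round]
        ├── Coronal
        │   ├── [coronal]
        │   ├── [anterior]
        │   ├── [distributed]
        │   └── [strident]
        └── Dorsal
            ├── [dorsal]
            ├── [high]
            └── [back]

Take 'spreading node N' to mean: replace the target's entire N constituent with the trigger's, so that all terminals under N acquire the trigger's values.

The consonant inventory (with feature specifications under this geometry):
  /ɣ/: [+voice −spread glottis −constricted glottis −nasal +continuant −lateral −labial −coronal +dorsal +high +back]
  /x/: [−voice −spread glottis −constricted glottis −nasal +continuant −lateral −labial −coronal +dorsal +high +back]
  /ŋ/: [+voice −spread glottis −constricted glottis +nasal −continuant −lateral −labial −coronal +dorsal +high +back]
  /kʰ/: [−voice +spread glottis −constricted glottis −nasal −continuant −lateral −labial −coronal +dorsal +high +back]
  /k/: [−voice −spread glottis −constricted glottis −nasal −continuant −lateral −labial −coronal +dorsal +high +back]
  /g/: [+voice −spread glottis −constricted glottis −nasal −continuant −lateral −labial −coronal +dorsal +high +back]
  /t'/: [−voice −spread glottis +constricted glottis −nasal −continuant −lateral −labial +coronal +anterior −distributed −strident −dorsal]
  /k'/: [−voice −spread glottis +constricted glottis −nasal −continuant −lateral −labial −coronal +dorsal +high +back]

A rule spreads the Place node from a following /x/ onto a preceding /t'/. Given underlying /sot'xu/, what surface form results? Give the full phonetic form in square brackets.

The Place node dominates the terminals [labial], [round], [coronal], [anterior], [distributed], [strident], [dorsal], [high], [back].
The target acquires /x/'s values for everything under Place — [−labial], [−coronal], [+dorsal], [+high], [+back] — while keeping its own [voice], [spread glottis], [constricted glottis], ….
This feature bundle is that of [k'], so /sot'xu/ surfaces as [sok'xu].

[sok'xu]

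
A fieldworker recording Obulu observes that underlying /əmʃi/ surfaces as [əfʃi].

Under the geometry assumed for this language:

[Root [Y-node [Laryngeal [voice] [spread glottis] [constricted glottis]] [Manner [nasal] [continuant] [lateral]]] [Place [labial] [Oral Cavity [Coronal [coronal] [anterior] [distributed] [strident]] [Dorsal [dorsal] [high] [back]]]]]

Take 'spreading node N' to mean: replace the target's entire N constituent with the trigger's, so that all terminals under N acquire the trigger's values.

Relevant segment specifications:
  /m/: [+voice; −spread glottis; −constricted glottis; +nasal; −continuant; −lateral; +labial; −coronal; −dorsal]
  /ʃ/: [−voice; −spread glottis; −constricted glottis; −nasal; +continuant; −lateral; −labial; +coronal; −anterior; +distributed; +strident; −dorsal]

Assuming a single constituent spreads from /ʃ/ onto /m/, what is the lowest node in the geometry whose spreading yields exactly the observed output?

Y-node

Comparing /m/ with its surface form [f], the features that change are [voice], [nasal], [continuant].
The smallest constituent containing every changed terminal is Y-node — each of its daughters lacks at least one of the affected features.
Delinking /m/'s Y-node and associating /ʃ/'s Y-node gives precisely the feature bundle of [f].
[labial], [coronal] — on which /ʃ/ differs from /m/ — are unchanged, so Root cannot have spread; the constituent is no larger than Y-node.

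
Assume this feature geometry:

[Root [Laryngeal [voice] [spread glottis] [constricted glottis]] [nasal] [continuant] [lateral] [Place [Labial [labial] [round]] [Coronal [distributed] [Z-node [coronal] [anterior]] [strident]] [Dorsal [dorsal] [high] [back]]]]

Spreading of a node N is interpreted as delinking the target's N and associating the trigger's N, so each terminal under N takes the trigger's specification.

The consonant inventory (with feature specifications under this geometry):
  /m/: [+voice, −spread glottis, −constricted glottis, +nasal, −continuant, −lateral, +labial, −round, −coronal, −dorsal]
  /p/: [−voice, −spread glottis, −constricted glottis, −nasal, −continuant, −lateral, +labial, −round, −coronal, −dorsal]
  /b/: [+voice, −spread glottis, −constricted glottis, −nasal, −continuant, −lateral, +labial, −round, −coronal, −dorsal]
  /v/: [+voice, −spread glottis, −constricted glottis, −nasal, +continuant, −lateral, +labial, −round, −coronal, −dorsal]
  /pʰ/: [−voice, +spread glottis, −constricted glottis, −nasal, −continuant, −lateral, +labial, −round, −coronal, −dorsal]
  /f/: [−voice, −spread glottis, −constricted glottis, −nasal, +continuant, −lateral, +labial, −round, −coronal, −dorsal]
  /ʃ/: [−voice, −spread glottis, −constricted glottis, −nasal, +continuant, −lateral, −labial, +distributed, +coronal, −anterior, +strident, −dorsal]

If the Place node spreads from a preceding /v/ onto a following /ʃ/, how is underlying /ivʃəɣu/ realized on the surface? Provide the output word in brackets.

Place immediately or transitively dominates [labial], [round], [distributed], [coronal], [anterior], [strident], [dorsal], [high], [back].
The target acquires /v/'s values for everything under Place — [+labial], [−round], [−coronal], [−dorsal] — while keeping its own [voice], [spread glottis], [constricted glottis], ….
Among the inventory, only /f/ has exactly this specification, giving the surface form [ivfəɣu].

[ivfəɣu]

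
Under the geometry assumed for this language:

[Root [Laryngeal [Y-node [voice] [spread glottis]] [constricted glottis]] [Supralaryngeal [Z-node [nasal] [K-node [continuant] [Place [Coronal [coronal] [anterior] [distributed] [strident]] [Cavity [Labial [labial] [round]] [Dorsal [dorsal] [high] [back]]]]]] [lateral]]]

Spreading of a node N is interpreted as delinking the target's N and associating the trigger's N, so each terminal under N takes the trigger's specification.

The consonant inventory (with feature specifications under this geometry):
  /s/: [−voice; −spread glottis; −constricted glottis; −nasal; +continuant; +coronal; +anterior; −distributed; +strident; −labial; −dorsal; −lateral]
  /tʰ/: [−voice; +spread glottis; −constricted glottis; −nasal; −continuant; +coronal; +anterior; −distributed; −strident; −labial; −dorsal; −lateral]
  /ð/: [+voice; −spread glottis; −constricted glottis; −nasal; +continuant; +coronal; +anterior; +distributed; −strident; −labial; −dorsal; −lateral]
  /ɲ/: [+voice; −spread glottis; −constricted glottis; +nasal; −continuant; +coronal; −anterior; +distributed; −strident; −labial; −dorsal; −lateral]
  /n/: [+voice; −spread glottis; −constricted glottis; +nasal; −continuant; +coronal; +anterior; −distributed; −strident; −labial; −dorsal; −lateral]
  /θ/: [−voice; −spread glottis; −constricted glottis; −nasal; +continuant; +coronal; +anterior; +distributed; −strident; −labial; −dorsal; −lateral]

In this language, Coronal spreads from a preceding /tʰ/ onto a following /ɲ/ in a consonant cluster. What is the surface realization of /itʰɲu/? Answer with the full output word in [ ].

[itʰnu]

The Coronal node dominates the terminals [coronal], [anterior], [distributed], [strident].
After delinking /ɲ/'s Coronal and linking /tʰ/'s, the affected terminals become [+coronal], [+anterior], [−distributed], [−strident]; [voice], [spread glottis], [constricted glottis], … (outside Coronal) are retained from /ɲ/.
The resulting bundle matches /n/ in the inventory; substituting it for /ɲ/ gives [itʰnu].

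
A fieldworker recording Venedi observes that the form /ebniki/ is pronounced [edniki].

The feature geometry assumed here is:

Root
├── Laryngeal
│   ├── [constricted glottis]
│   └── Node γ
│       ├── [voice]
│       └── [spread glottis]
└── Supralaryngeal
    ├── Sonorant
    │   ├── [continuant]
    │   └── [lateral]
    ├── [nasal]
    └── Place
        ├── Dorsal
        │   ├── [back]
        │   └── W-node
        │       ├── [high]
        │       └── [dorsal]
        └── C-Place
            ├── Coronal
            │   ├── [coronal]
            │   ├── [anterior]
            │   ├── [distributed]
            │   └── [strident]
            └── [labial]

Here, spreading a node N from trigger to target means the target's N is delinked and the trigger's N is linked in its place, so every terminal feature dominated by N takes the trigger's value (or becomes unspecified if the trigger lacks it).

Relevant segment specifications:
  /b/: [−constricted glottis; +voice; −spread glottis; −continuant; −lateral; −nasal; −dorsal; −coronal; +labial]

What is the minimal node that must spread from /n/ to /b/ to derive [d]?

Feature comparison: [labial], [coronal], [anterior], [distributed], [strident] differ between /b/ and [d]; the remaining terminals match.
These terminals are all dominated by C-Place, and no proper subconstituent of C-Place covers them all; C-Place is their lowest common ancestor.
Spreading C-Place from /n/ overwrites each of those terminals with /n/'s values, yielding exactly [d].
[nasal] stays as in /b/ although /n/ differs there, so no node dominating it spread; among the remaining candidates C-Place is the lowest that derives the output.

C-Place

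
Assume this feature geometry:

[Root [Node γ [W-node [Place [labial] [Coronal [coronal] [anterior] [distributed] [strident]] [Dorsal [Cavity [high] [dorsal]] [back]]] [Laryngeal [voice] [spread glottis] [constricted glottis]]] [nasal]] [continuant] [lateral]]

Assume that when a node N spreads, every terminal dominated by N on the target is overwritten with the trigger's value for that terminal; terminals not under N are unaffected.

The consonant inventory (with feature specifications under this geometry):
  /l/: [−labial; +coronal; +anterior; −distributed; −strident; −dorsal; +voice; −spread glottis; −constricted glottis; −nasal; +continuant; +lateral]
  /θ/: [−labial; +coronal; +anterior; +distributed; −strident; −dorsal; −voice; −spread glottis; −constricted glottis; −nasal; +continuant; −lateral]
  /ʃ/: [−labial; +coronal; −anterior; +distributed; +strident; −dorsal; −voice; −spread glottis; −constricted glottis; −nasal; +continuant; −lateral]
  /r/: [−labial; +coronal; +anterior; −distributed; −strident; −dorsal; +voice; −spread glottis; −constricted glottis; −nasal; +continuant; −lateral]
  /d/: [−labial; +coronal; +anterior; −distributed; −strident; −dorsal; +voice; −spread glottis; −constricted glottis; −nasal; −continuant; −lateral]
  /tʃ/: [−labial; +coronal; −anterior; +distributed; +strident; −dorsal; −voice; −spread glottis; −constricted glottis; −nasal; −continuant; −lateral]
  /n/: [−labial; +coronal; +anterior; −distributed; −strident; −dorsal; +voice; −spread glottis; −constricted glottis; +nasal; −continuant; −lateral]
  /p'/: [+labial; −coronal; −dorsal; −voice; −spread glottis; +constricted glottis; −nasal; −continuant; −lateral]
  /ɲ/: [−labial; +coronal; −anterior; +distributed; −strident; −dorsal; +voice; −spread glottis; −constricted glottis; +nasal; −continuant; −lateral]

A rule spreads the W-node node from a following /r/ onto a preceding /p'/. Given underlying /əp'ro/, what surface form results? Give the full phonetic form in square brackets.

[ədro]

The W-node node dominates the terminals [labial], [coronal], [anterior], [distributed], [strident], [high], [dorsal], [back], [voice], [spread glottis], [constricted glottis].
After delinking /p'/'s W-node and linking /r/'s, the affected terminals become [−labial], [+coronal], [+anterior], [−distributed], [−strident], [−dorsal], [+voice], [−spread glottis], [−constricted glottis]; [nasal], [continuant], [lateral] (outside W-node) are retained from /p'/.
The resulting bundle matches /d/ in the inventory; substituting it for /p'/ gives [ədro].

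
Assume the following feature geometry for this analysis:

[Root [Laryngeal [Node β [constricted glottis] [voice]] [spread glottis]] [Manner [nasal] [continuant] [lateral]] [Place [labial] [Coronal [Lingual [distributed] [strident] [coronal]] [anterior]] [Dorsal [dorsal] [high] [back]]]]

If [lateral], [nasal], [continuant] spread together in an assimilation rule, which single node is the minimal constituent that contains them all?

[lateral]: Root ▹ Manner ▹ [lateral].
[nasal]: Root ▹ Manner ▹ [nasal].
[continuant]: Root ▹ Manner ▹ [continuant].
Manner is the lowest common ancestor — every listed feature sits under it, and no single subconstituent of Manner covers them all.

Manner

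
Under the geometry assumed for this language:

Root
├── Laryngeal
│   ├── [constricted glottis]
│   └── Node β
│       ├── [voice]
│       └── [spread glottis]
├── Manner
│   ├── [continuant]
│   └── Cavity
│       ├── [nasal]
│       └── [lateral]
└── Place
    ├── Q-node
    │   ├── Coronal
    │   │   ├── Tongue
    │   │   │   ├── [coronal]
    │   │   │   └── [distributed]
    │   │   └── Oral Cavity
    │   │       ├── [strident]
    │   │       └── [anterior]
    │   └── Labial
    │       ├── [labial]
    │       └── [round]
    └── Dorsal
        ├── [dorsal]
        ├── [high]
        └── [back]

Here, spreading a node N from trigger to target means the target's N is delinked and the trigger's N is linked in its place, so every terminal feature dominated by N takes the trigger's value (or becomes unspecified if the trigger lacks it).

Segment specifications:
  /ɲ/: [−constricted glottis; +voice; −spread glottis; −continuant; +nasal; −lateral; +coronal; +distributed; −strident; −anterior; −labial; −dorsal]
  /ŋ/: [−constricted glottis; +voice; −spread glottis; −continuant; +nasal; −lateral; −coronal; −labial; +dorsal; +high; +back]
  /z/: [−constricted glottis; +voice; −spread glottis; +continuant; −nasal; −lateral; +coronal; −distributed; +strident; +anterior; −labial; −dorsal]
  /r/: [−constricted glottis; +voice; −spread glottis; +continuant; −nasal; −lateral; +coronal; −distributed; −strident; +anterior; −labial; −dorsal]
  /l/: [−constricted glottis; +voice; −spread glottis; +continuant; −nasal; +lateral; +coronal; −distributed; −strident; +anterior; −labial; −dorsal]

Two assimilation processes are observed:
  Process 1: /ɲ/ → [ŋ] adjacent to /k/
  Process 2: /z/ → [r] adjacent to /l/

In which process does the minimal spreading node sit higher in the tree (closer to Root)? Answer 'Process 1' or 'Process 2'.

Process 1 alters [coronal], [anterior], [distributed], [strident], [dorsal], [high], [back]; the lowest common ancestor is Place (depth 1 from Root).
Process 2 alters [strident]; the lowest dominating node is [strident] (depth 5 from Root).
Depth 1 < depth 5; Process 1 involves the structurally higher constituent Place.

Process 1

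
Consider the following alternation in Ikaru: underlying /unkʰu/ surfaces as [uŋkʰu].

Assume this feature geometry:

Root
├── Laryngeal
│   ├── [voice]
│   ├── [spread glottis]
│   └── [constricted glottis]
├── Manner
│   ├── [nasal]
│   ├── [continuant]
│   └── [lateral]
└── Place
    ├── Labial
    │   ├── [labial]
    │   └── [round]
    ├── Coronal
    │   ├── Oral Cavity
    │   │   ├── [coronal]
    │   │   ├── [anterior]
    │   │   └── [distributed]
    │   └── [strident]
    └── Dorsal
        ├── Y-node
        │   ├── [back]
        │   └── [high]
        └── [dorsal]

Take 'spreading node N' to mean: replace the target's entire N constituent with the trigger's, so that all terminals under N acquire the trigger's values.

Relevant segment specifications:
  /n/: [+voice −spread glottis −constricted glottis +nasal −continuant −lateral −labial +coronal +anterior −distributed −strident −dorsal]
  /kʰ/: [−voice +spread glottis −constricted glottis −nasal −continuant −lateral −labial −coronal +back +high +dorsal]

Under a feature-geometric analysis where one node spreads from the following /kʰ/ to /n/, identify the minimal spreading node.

Place

The alternation /n/ → [ŋ] changes [coronal], [anterior], [distributed], [strident], [dorsal], [high], [back] and nothing else.
Tracing each changed feature up the tree, the paths first meet at Place; any lower node misses at least one of them.
Spreading Place from /kʰ/ overwrites each of those terminals with /kʰ/'s values, yielding exactly [ŋ].
[nasal], [voice] — on which /kʰ/ differs from /n/ — are unchanged, so Root cannot have spread; the constituent is no larger than Place.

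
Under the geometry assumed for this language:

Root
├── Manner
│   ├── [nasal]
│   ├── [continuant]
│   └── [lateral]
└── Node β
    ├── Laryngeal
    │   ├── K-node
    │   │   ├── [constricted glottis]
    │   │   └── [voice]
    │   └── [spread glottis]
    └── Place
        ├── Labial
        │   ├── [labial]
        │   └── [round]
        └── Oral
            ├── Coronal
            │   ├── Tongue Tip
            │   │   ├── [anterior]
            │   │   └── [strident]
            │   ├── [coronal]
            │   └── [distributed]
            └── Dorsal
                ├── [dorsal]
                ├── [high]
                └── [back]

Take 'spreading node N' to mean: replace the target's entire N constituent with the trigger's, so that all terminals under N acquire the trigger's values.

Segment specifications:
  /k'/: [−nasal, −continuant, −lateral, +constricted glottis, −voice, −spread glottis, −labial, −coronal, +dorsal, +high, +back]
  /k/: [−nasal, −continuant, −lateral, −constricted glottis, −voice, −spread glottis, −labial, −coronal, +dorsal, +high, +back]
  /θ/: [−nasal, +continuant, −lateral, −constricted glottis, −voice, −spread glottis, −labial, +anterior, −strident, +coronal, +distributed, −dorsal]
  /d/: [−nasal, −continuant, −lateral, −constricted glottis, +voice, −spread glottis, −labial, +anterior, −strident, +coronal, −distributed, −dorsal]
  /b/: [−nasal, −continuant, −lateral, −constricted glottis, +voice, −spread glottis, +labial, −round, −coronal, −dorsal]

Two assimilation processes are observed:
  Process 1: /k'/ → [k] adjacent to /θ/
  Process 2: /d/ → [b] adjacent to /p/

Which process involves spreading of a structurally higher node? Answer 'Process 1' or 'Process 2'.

Process 2

In Process 1, [constricted glottis] changes, so the minimal spreading node is [constricted glottis] at depth 4.
In Process 2, [labial], [round], [coronal], [anterior], [distributed], [strident] change, so the minimal spreading node is Place at depth 2.
Place (depth 2) sits above [constricted glottis] (depth 4), making Process 2 the one with the higher spreading node.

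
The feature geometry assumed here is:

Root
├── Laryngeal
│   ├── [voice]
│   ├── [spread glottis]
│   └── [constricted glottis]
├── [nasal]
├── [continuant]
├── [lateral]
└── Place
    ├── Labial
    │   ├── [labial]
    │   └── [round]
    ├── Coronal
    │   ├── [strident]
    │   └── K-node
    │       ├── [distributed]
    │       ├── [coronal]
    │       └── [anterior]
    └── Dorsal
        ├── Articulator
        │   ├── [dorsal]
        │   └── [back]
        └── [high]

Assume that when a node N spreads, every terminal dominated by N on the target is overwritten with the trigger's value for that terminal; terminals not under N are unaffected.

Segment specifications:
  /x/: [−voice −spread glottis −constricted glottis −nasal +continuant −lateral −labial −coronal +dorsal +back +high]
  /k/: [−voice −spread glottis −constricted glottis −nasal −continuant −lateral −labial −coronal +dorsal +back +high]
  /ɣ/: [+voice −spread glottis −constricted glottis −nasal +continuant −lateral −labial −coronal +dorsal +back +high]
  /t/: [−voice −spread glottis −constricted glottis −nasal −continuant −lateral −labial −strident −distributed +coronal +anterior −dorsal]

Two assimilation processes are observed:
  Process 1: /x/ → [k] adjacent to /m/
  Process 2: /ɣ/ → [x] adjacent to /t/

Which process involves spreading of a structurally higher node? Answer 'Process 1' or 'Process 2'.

Process 1 alters [continuant]; the lowest dominating node is [continuant] (depth 1 from Root).
In Process 2, [voice] changes, so the minimal spreading node is [voice] at depth 2.
[continuant] is closer to Root than [voice], so Process 1 spreads the higher node.

Process 1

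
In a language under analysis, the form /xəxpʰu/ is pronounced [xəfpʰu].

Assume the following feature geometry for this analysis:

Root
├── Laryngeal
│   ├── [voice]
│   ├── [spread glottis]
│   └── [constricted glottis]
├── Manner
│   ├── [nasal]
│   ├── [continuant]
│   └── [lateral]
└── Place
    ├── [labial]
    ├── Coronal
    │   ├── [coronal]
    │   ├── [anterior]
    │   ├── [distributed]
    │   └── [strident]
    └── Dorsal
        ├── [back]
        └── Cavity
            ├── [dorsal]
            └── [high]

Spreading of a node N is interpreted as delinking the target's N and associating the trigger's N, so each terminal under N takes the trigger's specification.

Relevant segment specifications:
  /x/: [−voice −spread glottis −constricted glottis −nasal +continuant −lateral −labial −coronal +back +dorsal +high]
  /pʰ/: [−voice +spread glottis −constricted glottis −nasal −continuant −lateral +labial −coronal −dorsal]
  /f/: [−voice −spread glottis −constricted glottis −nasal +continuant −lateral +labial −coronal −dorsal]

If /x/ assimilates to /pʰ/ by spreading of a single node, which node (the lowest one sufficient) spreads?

The alternation /x/ → [f] changes [labial], [dorsal], [high], [back] and nothing else.
Tracing each changed feature up the tree, the paths first meet at Place; any lower node misses at least one of them.
Delinking /x/'s Place and associating /pʰ/'s Place gives precisely the feature bundle of [f].
Had Root spread, [spread glottis], [continuant] would have taken /pʰ/'s values; they stay as in /x/, confirming the spreading constituent is exactly Place.

Place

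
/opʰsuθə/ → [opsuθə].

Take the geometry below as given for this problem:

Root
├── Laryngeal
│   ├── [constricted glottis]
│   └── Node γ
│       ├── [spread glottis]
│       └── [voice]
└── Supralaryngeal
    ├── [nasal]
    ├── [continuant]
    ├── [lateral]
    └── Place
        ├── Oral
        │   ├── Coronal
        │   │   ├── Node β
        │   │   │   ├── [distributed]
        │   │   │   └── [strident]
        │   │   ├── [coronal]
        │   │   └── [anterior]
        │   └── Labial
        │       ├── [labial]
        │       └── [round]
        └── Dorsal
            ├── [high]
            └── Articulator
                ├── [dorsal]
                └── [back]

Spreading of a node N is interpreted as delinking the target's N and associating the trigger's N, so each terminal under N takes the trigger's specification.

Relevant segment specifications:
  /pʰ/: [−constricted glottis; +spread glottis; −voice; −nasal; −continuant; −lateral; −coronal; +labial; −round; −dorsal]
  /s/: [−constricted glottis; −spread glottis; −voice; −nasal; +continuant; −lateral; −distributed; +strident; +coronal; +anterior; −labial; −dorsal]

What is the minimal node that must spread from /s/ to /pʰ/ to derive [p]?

Comparing /pʰ/ with its surface form [p], the only feature that changes is [spread glottis].
Only a single terminal changes, and /s/ supplies the new value, so [spread glottis] itself is the minimal spreading constituent.
Features on which the two segments disagree outside [spread glottis], such as [coronal], [continuant], are unchanged — nothing dominating them spread, and [spread glottis] is the minimal sufficient constituent.

[spread glottis]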